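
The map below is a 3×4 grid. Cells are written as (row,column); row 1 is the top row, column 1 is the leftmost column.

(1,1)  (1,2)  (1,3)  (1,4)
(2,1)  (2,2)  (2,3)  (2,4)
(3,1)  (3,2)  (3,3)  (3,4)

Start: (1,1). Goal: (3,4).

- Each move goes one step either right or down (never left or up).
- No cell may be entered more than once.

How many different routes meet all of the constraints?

A right/down-only route from (1,1) to (3,4) makes exactly 2 down-moves and 3 right-moves in some order.
With no other constraints that would be C(5,2) = 10 routes.
That gives 10 routes.

10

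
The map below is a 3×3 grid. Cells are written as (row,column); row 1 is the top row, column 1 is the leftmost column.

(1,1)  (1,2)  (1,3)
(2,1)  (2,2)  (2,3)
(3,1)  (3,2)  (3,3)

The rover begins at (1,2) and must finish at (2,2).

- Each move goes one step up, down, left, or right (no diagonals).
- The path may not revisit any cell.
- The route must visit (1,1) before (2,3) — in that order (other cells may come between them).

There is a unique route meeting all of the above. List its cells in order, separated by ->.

(1,2) -> (1,1) -> (2,1) -> (3,1) -> (3,2) -> (3,3) -> (2,3) -> (2,2)

The waypoints must appear in the order (1,1), (2,3), with no cell reused.
Route from (1,2): left to (1,1), 2× down (reaching (3,1)), 2× right (reaching (3,3)), up to (2,3), left to (2,2) — 7 moves in all.
Check: order respected ((1,1) at step 1, (2,3) at step 6).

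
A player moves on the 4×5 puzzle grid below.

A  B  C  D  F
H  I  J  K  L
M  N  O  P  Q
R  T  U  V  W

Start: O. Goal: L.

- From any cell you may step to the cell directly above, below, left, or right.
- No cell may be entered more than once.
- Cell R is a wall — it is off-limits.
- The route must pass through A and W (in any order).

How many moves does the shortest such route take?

Any route passes through A and W in some order between O and L. Summing Manhattan distances along each leg and taking the cheapest ordering (O → A → W → L) gives a lower bound of 4 + 7 + 2 = 13 moves.
A route of 13 moves achieves this: O → J → C → B → A → H → M → N → T → U → V → W → Q → L.
Since 13 matches the lower bound, it is optimal.

13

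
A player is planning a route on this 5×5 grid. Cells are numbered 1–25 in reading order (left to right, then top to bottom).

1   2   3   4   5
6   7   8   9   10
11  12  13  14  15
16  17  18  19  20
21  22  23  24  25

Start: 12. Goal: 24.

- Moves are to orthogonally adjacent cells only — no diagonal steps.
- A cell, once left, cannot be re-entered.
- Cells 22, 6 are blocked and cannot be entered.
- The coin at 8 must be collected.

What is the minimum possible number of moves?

Any route passes through 8 somewhere between 12 and 24. Summing Manhattan distances along the two legs (12 → 8 → 24) gives a lower bound of 2 + 4 = 6 moves.
A route of 6 moves achieves this: 12 → 7 → 8 → 13 → 18 → 23 → 24.
Since 6 matches the lower bound, it is optimal.

6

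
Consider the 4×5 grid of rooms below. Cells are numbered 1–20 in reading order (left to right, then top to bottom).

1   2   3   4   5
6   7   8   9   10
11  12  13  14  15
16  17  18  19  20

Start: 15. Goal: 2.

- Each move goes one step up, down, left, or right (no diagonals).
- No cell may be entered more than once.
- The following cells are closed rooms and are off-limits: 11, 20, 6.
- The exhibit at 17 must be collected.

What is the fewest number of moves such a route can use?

Any route passes through 17 somewhere between 15 and 2. Summing Manhattan distances along the two legs (15 → 17 → 2) gives a lower bound of 4 + 3 = 7 moves.
A route of 7 moves achieves this: 15 → 14 → 19 → 18 → 17 → 12 → 7 → 2.
Since 7 matches the lower bound, it is optimal.

7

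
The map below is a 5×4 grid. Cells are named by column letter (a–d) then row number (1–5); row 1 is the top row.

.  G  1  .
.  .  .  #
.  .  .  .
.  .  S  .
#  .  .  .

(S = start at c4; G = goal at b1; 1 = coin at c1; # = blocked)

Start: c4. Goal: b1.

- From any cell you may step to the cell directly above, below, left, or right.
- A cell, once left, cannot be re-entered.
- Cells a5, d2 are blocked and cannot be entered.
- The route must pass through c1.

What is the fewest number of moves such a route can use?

Any route passes through c1 somewhere between c4 and b1. Summing Manhattan distances along the two legs (c4 → c1 → b1) gives a lower bound of 3 + 1 = 4 moves.
A route of 4 moves achieves this: c4 → c3 → c2 → c1 → b1.
Since 4 matches the lower bound, it is optimal.

4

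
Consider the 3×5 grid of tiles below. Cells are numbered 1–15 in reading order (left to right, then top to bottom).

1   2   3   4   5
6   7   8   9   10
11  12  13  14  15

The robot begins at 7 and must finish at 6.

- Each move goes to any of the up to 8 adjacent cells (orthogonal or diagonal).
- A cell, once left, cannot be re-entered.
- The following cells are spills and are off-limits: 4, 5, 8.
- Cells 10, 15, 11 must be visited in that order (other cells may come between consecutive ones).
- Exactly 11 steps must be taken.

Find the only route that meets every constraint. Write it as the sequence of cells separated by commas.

The waypoints must appear in the order 10, 15, 11, with no cell reused.
Route from 7: up-left 1 to 1, right 2 to 3, down-right 1 to 9, right 1 to 10, down 1 to 15, left 4 to 11, up 1 to 6 — 11 moves in all.
Check: order respected (10 at step 5, 15 at step 6, 11 at step 10); 11 moves as required.

7, 1, 2, 3, 9, 10, 15, 14, 13, 12, 11, 6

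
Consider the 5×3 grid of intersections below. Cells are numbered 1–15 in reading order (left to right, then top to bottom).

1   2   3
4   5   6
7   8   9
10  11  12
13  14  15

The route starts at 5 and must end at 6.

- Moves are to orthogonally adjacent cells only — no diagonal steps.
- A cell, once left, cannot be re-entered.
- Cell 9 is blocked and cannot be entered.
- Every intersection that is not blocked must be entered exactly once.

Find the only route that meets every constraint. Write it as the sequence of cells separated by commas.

5, 8, 11, 12, 15, 14, 13, 10, 7, 4, 1, 2, 3, 6

Need to visit all 14 open cells exactly once, starting at 5 and ending at 6.
Cell 3 has only two open neighbours (6 and 2), so the path must pass straight through it: one of those is the cell it's entered from and the other is where it exits.
Route from 5: 2× down (reaching 11), right to 12, down to 15, 2× left (reaching 13), 4× up (reaching 1), 2× right (reaching 3), down to 6 — 13 moves in all.
Check: all 14 open cells covered.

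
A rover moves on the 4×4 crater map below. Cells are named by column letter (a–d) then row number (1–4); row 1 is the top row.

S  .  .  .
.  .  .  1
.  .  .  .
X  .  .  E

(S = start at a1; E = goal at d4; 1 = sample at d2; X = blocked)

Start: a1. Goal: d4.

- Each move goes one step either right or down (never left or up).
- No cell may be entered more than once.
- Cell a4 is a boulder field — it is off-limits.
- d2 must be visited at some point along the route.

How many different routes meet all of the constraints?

4

A right/down-only route from a1 to d4 makes exactly 3 down-moves and 3 right-moves in some order.
With no other constraints that would be C(6,3) = 20 routes.
Split at d2 and multiply the segment counts (each segment already excludes blocked cells): a1→d2: 4; d2→d4: 1; product = 4.
That gives 4 routes.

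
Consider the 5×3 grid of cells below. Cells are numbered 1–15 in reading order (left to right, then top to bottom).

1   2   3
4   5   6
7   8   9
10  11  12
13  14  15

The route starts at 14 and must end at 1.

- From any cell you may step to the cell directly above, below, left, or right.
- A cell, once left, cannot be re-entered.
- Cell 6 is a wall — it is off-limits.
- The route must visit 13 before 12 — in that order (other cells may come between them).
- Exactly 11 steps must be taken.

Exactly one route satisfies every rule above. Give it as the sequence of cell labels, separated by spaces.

The waypoints must appear in the order 13, 12, with no cell reused.
Route from 14: left to 13, up to 10, 2× right (reaching 12), up to 9, 2× left (reaching 7), up to 4, right to 5, up to 2, left to 1 — 11 moves in all.
Check: order respected (13 at step 1, 12 at step 4); 11 moves as required.

14 13 10 11 12 9 8 7 4 5 2 1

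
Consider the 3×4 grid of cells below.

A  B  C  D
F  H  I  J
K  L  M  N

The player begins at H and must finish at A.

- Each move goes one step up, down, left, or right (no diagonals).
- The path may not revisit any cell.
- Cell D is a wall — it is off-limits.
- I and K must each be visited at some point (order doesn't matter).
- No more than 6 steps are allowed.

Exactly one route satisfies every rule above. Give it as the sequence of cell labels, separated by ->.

H -> I -> M -> L -> K -> F -> A

The 6-move cap with required stops at I, K leaves no slack for detours.
Route from H: right 1 to I, down 1 to M, left 2 to K, up 2 to A — 6 moves in all.
Check: all required cells visited; 6 ≤ 6 moves.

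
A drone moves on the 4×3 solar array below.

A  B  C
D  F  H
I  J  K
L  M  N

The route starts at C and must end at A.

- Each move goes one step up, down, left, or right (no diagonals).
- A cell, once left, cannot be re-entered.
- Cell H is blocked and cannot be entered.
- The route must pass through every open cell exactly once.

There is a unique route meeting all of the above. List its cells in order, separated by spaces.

C B F J K N M L I D A

Need to visit all 11 open cells exactly once, starting at C and ending at A.
Cell N has only two open neighbours (K and M), so the path must pass straight through it: one of those is the cell it's entered from and the other is where it exits.
Route from C: left 1 to B, down 2 to J, right 1 to K, down 1 to N, left 2 to L, up 3 to A — 10 moves in all.
Check: all 11 open cells covered.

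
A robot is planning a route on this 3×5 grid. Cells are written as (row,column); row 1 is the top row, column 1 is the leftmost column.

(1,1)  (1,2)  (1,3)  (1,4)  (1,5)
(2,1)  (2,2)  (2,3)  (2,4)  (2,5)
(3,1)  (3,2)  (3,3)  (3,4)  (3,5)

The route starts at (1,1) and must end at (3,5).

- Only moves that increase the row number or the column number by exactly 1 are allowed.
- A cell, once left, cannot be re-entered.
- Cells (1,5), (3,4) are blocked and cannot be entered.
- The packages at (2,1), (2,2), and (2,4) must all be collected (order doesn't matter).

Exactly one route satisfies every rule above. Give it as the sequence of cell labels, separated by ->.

Moves only go right or down, so the column and row indices never decrease.
Route from (1,1): down to (2,1), 4× right (reaching (2,5)), down to (3,5) — 6 moves in all.
Check: all required cells visited.

(1,1) -> (2,1) -> (2,2) -> (2,3) -> (2,4) -> (2,5) -> (3,5)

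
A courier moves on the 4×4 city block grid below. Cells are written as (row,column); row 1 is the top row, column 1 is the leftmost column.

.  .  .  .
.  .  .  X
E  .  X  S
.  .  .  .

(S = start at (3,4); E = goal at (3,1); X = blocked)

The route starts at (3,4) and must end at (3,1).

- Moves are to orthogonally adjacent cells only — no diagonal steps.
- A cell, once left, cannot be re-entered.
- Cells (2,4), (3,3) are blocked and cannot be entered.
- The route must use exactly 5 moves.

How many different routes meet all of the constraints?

2

Need simple routes of exactly 5 moves from (3,4) to (3,1) (Manhattan distance 3, so 1 moves are spent on a detour and 1 undoing it).
Enumerating: (3,4) (4,4) (4,3) (4,2) (3,2) (3,1) | (3,4) (4,4) (4,3) (4,2) (4,1) (3,1).
That gives 2 routes.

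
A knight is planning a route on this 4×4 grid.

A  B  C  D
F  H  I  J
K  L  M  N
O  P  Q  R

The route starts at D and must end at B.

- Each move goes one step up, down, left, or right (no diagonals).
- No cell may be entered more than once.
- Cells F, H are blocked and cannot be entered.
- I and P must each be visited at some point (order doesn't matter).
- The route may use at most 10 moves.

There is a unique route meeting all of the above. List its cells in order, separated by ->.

The 10-move cap with required stops at I, P leaves no slack for detours.
Route from D: down 3 to R, left 2 to P, up 1 to L, right 1 to M, up 2 to C, left 1 to B — 10 moves in all.
Check: all required cells visited; 10 ≤ 10 moves.

D -> J -> N -> R -> Q -> P -> L -> M -> I -> C -> B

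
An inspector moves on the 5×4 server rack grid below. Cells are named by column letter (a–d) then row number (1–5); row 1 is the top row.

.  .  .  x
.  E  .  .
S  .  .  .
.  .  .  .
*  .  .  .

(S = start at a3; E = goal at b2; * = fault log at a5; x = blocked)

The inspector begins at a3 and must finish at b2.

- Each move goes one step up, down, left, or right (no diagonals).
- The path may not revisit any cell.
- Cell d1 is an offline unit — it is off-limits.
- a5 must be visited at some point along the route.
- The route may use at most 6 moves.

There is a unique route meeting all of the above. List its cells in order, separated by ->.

Any route must reach a5 and still end at b2 within 6 moves, so the order of the required stops is forced.
Route from a3: down 2 to a5, right 1 to b5, up 3 to b2 — 6 moves in all.
Check: all required cells visited; 6 ≤ 6 moves.

a3 -> a4 -> a5 -> b5 -> b4 -> b3 -> b2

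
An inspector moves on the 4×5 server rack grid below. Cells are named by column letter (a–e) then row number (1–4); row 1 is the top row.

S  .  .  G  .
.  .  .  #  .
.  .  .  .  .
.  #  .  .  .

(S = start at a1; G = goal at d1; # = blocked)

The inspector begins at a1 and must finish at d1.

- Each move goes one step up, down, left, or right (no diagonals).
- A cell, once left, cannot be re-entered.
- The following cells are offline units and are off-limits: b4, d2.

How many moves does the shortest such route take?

3

The Manhattan distance from a1 to d1 is |1−1| + |1−4| = 3, so at least 3 moves are needed.
A route of 3 moves achieves this: a1 → b1 → c1 → d1.
Since 3 matches the lower bound, it is optimal.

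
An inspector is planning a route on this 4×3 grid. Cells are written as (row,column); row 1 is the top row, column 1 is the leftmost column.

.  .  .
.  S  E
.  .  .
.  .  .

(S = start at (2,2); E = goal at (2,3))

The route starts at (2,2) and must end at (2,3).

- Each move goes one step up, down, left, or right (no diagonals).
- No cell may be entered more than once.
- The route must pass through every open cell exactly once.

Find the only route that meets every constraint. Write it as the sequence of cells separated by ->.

Need to visit all 12 open cells exactly once, starting at (2,2) and ending at (2,3).
Route from (2,2): down 1 to (3,2), right 1 to (3,3), down 1 to (4,3), left 2 to (4,1), up 3 to (1,1), right 2 to (1,3), down 1 to (2,3) — 11 moves in all.
Check: all 12 open cells covered.

(2,2) -> (3,2) -> (3,3) -> (4,3) -> (4,2) -> (4,1) -> (3,1) -> (2,1) -> (1,1) -> (1,2) -> (1,3) -> (2,3)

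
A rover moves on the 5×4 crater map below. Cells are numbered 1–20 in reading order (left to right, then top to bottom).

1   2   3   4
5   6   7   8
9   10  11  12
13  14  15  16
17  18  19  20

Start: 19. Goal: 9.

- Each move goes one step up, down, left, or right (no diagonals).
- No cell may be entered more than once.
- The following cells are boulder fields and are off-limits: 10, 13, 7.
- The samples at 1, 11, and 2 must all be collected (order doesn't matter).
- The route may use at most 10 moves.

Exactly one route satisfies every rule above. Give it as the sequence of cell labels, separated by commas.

The 10-move cap with required stops at 1, 11, 2 leaves no slack for detours.
Route from 19: 2× up (reaching 11), right to 12, 2× up (reaching 4), 3× left (reaching 1), 2× down (reaching 9) — 10 moves in all.
Check: all required cells visited; 10 ≤ 10 moves.

19, 15, 11, 12, 8, 4, 3, 2, 1, 5, 9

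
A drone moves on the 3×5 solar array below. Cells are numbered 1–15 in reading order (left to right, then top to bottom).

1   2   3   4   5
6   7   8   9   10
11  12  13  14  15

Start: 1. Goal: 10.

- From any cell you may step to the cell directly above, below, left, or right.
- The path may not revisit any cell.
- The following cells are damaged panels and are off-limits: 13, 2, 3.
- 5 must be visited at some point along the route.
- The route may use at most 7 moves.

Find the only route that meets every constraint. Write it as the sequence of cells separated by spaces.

Any route must reach 5 and still end at 10 within 7 moves, so the order of the required stops is forced.
Route from 1: down to 6, 3× right (reaching 9), up to 4, right to 5, down to 10 — 7 moves in all.
Check: all required cells visited; 7 ≤ 7 moves.

1 6 7 8 9 4 5 10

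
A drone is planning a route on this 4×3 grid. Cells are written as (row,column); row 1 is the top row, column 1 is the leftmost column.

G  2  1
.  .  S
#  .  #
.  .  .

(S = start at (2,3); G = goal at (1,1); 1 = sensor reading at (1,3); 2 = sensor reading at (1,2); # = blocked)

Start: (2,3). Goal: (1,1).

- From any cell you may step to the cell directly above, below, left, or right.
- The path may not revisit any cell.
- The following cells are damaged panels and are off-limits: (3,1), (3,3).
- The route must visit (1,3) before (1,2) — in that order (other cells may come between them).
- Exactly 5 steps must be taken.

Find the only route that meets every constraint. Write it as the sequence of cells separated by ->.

(2,3) -> (1,3) -> (1,2) -> (2,2) -> (2,1) -> (1,1)

The waypoints must appear in the order (1,3), (1,2), with no cell reused.
Route from (2,3): up to (1,3), left to (1,2), down to (2,2), left to (2,1), up to (1,1) — 5 moves in all.
Check: order respected (1 at step 1, 2 at step 2); 5 moves as required.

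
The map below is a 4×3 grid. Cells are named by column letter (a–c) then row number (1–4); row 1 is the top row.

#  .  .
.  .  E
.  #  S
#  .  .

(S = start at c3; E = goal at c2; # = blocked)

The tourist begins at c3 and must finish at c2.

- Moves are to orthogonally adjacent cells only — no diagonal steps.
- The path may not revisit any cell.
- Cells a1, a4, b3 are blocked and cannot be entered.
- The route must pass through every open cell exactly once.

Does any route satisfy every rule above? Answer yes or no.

no

Cell a3 has only one open neighbour but is neither the start nor the goal, so a Hamiltonian route would have to both enter and leave it through the same neighbour — impossible without revisiting.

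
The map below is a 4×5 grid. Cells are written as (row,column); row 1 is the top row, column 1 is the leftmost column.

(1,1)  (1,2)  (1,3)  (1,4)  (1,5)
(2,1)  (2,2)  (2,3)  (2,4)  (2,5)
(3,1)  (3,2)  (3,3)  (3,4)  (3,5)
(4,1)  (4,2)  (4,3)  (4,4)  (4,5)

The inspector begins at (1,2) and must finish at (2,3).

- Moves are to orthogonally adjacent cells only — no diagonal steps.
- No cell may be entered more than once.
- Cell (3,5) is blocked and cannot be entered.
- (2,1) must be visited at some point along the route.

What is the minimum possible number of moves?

Any route passes through (2,1) somewhere between (1,2) and (2,3). Summing Manhattan distances along the two legs ((1,2) → (2,1) → (2,3)) gives a lower bound of 2 + 2 = 4 moves.
A route of 4 moves achieves this: (1,2) → (1,1) → (2,1) → (2,2) → (2,3).
Since 4 matches the lower bound, it is optimal.

4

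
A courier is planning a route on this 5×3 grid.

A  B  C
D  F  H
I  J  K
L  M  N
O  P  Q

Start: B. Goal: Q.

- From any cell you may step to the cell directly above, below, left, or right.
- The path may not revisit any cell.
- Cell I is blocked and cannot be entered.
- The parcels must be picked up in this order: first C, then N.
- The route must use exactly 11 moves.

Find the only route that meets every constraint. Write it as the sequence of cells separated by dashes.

The waypoints must appear in the order C, N, with no cell reused.
Route from B: right to C, down to H, left to F, down to J, right to K, down to N, 2× left (reaching L), down to O, 2× right (reaching Q) — 11 moves in all.
Check: order respected (C at step 1, N at step 6); 11 moves as required.

B - C - H - F - J - K - N - M - L - O - P - Q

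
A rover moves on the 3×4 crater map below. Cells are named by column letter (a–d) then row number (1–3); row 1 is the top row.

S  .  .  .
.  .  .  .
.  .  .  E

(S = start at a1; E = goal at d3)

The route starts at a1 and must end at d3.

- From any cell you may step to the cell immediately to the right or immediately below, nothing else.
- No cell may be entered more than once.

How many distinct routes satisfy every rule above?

A right/down-only route from a1 to d3 makes exactly 2 down-moves and 3 right-moves in some order.
With no other constraints that would be C(5,2) = 10 routes.
That gives 10 routes.

10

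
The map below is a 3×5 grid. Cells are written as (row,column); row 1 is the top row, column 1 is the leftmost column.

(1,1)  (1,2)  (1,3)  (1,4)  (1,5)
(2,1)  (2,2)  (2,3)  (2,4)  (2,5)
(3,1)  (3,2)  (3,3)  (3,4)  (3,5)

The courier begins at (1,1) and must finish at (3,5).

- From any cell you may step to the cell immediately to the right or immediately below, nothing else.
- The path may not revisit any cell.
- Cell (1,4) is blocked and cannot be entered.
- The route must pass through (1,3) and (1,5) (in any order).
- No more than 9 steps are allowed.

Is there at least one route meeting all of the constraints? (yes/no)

Right/down moves force the required cells to be taken in the order (1,3), (1,5). Every right/down route from (1,3) to (1,5) runs into a blocked cell, so that leg cannot be completed.

no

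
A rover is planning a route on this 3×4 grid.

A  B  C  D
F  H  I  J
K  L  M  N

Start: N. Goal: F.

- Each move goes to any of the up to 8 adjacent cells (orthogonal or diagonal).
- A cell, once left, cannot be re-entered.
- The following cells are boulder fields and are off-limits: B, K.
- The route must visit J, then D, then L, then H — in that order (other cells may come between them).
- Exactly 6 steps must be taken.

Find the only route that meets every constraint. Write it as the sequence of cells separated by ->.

The waypoints must appear in the order J, D, L, H, with no cell reused.
Route from N: up 2 to D, down-left 2 to L, up 1 to H, left 1 to F — 6 moves in all.
Check: order respected (J at step 1, D at step 2, L at step 4, H at step 5); 6 moves as required.

N -> J -> D -> I -> L -> H -> F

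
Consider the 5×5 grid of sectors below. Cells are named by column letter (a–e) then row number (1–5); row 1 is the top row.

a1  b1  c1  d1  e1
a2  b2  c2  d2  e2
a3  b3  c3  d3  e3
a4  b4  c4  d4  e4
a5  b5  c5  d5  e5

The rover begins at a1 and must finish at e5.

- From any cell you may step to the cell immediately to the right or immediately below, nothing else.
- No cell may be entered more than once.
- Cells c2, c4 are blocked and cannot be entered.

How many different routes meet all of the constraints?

A right/down-only route from a1 to e5 makes exactly 4 down-moves and 4 right-moves in some order.
With no other constraints that would be C(8,4) = 70 routes.
Subtract routes through each blocked cell (inclusion–exclusion for overlaps): − through c2: 30 − through c4: 30 + through c2&c4: 9 → 19.
That gives 19 routes.

19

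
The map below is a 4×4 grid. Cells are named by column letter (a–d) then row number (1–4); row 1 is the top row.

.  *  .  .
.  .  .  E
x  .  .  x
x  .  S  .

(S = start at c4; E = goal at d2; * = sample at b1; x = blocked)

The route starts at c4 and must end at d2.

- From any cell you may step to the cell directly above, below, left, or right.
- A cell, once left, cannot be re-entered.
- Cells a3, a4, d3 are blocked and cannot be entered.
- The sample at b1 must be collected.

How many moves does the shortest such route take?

Any route passes through b1 somewhere between c4 and d2. Summing Manhattan distances along the two legs (c4 → b1 → d2) gives a lower bound of 4 + 3 = 7 moves.
A route of 7 moves achieves this: c4 → c3 → c2 → b2 → b1 → c1 → d1 → d2.
Since 7 matches the lower bound, it is optimal.

7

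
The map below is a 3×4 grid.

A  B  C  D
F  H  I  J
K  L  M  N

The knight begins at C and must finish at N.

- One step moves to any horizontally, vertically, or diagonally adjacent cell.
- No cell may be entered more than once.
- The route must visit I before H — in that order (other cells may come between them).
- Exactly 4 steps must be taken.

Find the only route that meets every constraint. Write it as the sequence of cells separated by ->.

C -> I -> H -> M -> N

The waypoints must appear in the order I, H, with no cell reused.
Route from C: down to I, left to H, down-right to M, right to N — 4 moves in all.
Check: order respected (I at step 1, H at step 2); 4 moves as required.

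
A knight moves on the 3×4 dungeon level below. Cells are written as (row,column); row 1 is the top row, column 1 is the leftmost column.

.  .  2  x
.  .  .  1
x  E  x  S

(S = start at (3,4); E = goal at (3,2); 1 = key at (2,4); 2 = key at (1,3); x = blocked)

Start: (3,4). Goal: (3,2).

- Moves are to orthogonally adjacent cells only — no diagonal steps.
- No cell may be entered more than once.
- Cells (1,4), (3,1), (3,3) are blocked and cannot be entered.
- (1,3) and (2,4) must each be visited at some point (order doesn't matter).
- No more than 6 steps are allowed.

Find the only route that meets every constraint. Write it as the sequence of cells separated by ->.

The budget equals the shortest possible length, so every move has to be on a shortest route through the required cells.
Route from (3,4): up to (2,4), left to (2,3), up to (1,3), left to (1,2), 2× down (reaching (3,2)) — 6 moves in all.
Check: all required cells visited; 6 ≤ 6 moves.

(3,4) -> (2,4) -> (2,3) -> (1,3) -> (1,2) -> (2,2) -> (3,2)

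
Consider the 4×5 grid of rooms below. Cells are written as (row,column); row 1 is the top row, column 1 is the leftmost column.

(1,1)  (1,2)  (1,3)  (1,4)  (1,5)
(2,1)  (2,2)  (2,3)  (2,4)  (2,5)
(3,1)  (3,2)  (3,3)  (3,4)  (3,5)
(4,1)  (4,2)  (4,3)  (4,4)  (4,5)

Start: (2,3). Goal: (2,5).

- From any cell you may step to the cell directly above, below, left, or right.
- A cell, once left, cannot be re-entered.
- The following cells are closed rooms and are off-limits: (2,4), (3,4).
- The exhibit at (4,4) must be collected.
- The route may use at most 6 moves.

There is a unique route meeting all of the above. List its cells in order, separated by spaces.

(2,3) (3,3) (4,3) (4,4) (4,5) (3,5) (2,5)

The 6-move cap with required stops at (4,4) leaves no slack for detours.
Route from (2,3): down 2 to (4,3), right 2 to (4,5), up 2 to (2,5) — 6 moves in all.
Check: all required cells visited; 6 ≤ 6 moves.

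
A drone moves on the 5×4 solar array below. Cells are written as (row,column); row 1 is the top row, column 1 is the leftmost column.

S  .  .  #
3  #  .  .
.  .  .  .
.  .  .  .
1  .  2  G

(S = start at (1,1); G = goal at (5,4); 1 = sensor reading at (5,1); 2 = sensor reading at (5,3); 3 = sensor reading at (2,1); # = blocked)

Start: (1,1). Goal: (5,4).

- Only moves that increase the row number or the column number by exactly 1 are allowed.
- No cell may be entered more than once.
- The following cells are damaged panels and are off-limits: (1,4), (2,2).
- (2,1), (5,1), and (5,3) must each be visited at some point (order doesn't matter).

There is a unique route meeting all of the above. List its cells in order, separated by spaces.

Moves only go right or down, so the column and row indices never decrease.
Route from (1,1): down 4 to (5,1), right 3 to (5,4) — 7 moves in all.
Check: all required cells visited.

(1,1) (2,1) (3,1) (4,1) (5,1) (5,2) (5,3) (5,4)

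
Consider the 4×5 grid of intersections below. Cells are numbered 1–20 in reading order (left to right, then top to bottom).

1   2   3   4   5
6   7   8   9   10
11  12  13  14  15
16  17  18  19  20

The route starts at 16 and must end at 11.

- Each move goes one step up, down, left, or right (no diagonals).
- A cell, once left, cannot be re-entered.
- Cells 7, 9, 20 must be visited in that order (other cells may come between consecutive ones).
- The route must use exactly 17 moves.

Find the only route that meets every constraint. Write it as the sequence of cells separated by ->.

16 -> 17 -> 12 -> 7 -> 8 -> 9 -> 14 -> 19 -> 20 -> 15 -> 10 -> 5 -> 4 -> 3 -> 2 -> 1 -> 6 -> 11

The waypoints must appear in the order 7, 9, 20, with no cell reused.
Route from 16: right 1 to 17, up 2 to 7, right 2 to 9, down 2 to 19, right 1 to 20, up 3 to 5, left 4 to 1, down 2 to 11 — 17 moves in all.
Check: order respected (7 at step 3, 9 at step 5, 20 at step 8); 17 moves as required.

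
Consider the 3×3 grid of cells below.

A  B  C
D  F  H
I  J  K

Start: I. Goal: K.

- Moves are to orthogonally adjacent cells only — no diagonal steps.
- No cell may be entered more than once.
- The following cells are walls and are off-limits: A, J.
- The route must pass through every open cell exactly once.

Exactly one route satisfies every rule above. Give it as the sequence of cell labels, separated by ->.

I -> D -> F -> B -> C -> H -> K

Need to visit all 7 open cells exactly once, starting at I and ending at K.
Route from I: up to D, right to F, up to B, right to C, 2× down (reaching K) — 6 moves in all.
Check: all 7 open cells covered.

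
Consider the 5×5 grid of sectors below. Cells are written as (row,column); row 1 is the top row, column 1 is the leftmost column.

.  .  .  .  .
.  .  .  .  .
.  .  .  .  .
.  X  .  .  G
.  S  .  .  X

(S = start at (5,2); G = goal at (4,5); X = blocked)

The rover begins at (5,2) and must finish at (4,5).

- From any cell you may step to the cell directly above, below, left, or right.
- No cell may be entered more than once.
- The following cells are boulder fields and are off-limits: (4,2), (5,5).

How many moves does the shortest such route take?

The Manhattan distance from (5,2) to (4,5) is |5−4| + |2−5| = 4, so at least 4 moves are needed.
A route of 4 moves achieves this: (5,2) → (5,3) → (4,3) → (4,4) → (4,5).
Since 4 matches the lower bound, it is optimal.

4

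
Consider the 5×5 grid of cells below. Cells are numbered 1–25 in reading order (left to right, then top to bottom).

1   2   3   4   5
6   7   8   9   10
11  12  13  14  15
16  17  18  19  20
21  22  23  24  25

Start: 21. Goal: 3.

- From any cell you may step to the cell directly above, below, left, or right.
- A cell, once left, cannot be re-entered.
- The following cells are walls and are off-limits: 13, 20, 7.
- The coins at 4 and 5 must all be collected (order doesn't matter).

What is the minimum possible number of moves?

Any route passes through 4 and 5 in some order between 21 and 3. Summing Manhattan distances along each leg and taking the cheapest ordering (21 → 5 → 4 → 3) gives a lower bound of 8 + 1 + 1 = 10 moves.
A route of 10 moves achieves this: 21 → 16 → 17 → 18 → 19 → 14 → 9 → 10 → 5 → 4 → 3.
Since 10 matches the lower bound, it is optimal.

10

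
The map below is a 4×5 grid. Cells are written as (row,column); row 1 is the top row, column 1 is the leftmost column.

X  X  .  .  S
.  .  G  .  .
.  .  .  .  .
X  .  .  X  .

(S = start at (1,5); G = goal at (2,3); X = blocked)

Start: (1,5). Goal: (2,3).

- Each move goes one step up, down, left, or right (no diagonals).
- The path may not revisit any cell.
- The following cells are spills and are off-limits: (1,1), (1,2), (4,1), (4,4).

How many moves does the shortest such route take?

The Manhattan distance from (1,5) to (2,3) is |1−2| + |5−3| = 3, so at least 3 moves are needed.
A route of 3 moves achieves this: (1,5) → (2,5) → (2,4) → (2,3).
Since 3 matches the lower bound, it is optimal.

3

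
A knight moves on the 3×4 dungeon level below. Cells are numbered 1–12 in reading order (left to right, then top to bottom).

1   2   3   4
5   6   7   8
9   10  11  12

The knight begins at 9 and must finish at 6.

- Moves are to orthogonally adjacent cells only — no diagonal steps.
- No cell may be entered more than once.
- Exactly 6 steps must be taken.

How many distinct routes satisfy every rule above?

3

Need simple routes of exactly 6 moves from 9 to 6 (Manhattan distance 2, so 2 moves are spent on a detour and 2 undoing it).
Enumerating: 9 5 1 2 3 7 6 | 9 10 11 7 3 2 6 | 9 10 11 12 8 7 6.
That gives 3 routes.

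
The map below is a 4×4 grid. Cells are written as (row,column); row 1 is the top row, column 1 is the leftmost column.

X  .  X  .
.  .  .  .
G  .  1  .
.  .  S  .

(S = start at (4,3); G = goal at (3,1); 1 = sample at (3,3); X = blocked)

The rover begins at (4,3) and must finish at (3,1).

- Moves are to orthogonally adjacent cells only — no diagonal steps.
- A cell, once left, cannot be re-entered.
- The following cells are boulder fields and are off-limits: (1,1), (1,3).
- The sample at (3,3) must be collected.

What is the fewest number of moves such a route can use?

Any route passes through (3,3) somewhere between (4,3) and (3,1). Summing Manhattan distances along the two legs ((4,3) → (3,3) → (3,1)) gives a lower bound of 1 + 2 = 3 moves.
A route of 3 moves achieves this: (4,3) → (3,3) → (3,2) → (3,1).
Since 3 matches the lower bound, it is optimal.

3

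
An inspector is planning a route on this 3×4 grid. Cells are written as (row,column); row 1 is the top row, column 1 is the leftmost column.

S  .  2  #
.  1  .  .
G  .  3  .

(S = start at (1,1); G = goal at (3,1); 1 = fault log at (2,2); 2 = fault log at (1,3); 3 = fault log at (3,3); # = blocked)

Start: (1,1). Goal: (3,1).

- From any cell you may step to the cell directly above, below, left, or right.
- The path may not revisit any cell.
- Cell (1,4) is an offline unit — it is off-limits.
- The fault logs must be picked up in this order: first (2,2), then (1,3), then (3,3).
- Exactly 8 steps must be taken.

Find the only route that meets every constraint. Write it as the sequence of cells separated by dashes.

The waypoints must appear in the order (2,2), (1,3), (3,3), with no cell reused.
Route from (1,1): down 1 to (2,1), right 1 to (2,2), up 1 to (1,2), right 1 to (1,3), down 2 to (3,3), left 2 to (3,1) — 8 moves in all.
Check: order respected (1 at step 2, 2 at step 4, 3 at step 6); 8 moves as required.

(1,1) - (2,1) - (2,2) - (1,2) - (1,3) - (2,3) - (3,3) - (3,2) - (3,1)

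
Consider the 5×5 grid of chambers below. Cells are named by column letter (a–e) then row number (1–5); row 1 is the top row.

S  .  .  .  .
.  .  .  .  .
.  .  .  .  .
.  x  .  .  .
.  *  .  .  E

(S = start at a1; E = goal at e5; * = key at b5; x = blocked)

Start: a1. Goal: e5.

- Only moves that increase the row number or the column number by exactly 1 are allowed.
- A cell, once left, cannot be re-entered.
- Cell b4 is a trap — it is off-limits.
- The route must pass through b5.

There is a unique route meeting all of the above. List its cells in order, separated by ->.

a1 -> a2 -> a3 -> a4 -> a5 -> b5 -> c5 -> d5 -> e5

Moves only go right or down, so the column and row indices never decrease.
Route from a1: 4× down (reaching a5), 4× right (reaching e5) — 8 moves in all.
Check: all required cells visited.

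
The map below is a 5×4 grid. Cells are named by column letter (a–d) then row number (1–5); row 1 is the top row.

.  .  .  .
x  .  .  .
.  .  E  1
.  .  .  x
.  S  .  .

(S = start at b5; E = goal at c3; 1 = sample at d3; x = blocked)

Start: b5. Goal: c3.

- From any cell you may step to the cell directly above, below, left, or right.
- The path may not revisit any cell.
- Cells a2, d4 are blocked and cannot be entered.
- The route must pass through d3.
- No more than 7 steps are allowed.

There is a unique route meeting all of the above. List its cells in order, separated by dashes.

b5 - b4 - b3 - b2 - c2 - d2 - d3 - c3

Any route must reach d3 and still end at c3 within 7 moves, so the order of the required stops is forced.
Route from b5: up 3 to b2, right 2 to d2, down 1 to d3, left 1 to c3 — 7 moves in all.
Check: all required cells visited; 7 ≤ 7 moves.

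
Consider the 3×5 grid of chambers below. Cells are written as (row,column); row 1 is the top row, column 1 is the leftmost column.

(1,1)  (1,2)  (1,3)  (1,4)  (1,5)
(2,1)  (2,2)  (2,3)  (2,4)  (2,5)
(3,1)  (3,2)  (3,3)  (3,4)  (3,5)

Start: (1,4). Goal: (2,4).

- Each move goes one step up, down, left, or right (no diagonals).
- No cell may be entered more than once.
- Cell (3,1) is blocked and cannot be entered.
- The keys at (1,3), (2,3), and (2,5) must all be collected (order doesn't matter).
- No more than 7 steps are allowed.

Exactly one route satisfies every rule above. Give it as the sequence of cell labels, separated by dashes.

(1,4) - (1,3) - (2,3) - (3,3) - (3,4) - (3,5) - (2,5) - (2,4)

The budget equals the shortest possible length, so every move has to be on a shortest route through the required cells.
Route from (1,4): left to (1,3), 2× down (reaching (3,3)), 2× right (reaching (3,5)), up to (2,5), left to (2,4) — 7 moves in all.
Check: all required cells visited; 7 ≤ 7 moves.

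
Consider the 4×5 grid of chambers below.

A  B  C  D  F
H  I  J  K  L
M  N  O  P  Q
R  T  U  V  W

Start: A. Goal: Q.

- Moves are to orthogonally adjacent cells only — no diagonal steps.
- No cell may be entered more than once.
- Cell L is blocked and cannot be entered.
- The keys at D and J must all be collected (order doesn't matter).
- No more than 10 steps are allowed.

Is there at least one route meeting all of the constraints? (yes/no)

One route that works: A → H → I → J → C → D → K → P → Q.

yes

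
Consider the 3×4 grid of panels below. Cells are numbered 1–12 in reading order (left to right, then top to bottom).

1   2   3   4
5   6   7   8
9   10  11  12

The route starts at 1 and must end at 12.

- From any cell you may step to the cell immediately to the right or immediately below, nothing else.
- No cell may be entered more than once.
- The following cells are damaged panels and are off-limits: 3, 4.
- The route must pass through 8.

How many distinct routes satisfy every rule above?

2

A right/down-only route from 1 to 12 makes exactly 2 down-moves and 3 right-moves in some order.
With no other constraints that would be C(5,2) = 10 routes.
Split at 8 and multiply the segment counts (each segment already excludes blocked cells): 1→8: 2; 8→12: 1; product = 2.
That gives 2 routes.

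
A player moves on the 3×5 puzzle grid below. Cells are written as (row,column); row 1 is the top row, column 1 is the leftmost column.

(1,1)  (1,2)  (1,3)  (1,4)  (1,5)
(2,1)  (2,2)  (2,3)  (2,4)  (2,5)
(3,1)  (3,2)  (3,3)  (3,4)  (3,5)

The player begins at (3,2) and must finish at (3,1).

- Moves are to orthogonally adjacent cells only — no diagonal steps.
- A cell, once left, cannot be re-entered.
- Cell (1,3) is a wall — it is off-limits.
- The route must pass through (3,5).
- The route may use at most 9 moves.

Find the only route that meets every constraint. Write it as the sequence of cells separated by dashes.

(3,2) - (3,3) - (3,4) - (3,5) - (2,5) - (2,4) - (2,3) - (2,2) - (2,1) - (3,1)

The 9-move cap with required stops at (3,5) leaves no slack for detours.
Route from (3,2): right 3 to (3,5), up 1 to (2,5), left 4 to (2,1), down 1 to (3,1) — 9 moves in all.
Check: all required cells visited; 9 ≤ 9 moves.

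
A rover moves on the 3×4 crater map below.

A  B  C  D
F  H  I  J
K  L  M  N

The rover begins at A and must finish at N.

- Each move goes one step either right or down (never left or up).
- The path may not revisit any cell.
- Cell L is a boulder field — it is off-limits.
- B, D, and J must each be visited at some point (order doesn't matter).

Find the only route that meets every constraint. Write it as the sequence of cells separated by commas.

Moves only go right or down, so the column and row indices never decrease.
Route from A: 3× right (reaching D), 2× down (reaching N) — 5 moves in all.
Check: all required cells visited.

A, B, C, D, J, N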